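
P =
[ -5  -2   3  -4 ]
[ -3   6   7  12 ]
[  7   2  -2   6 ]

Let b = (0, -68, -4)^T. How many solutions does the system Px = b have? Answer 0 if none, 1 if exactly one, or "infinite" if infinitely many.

Row reduce the augmented matrix [P | b].
R2 ← R2 − (3/5)·R1: [0, 36/5, 26/5, 72/5, -68]
R3 ← R3 + (7/5)·R1: [0, -4/5, 11/5, 2/5, -4]
R3 ← R3 + (1/9)·R2: [0, 0, 25/9, 2, -104/9]
The echelon form has 3 nonzero rows, and every pivot lies in the first 4 columns, so rank(P) = rank([P|b]) = 3.
The system is consistent.
rank = 3 < 4 unknowns, so there are infinitely many solutions.

infinite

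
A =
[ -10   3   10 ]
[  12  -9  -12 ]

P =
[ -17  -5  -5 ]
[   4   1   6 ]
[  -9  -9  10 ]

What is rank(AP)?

First compute AP:
[[ 92, -37, 168],
 [-132,  39, -234]]
Now row reduce the product.
R2 ← R2 + (33/23)·R1: [0, -324/23, 162/23]
2 nonzero rows, so rank(AP) = 2.

2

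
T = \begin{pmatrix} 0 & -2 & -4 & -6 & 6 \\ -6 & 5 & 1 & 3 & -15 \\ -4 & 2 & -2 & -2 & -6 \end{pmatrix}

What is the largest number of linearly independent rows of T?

Row reduce to echelon form.
Swap R1 ↔ R2
R3 ← R3 − (2/3)·R1: [0, -4/3, -8/3, -4, 4]
R3 ← R3 − (2/3)·R2: [0, 0, 0, 0, 0]
Echelon form has 2 nonzero rows, so rank(T) = 2.
The rank gives the maximum number of linearly independent rows: 2.

2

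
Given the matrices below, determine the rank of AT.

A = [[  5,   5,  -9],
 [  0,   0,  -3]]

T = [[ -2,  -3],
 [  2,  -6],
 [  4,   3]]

First compute AT:
[[-36, -72],
 [-12,  -9]]
Now row reduce the product.
R2 ← R2 − (1/3)·R1: [0, 15]
2 nonzero rows, so rank(AT) = 2.

2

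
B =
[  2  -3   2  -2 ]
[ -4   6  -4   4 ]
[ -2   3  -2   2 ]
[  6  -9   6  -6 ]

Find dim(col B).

1

Row reduce to echelon form.
R2 ← R2 + (2)·R1: [0, 0, 0, 0]
R3 ← R3 + R1: [0, 0, 0, 0]
R4 ← R4 − (3)·R1: [0, 0, 0, 0]
Echelon form has 1 nonzero row, so rank(B) = 1.
The column space has dimension equal to the rank: 1.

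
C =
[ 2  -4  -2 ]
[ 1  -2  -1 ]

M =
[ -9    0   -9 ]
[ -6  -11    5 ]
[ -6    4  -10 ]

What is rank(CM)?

1

First compute CM:
[[ 18,  36, -18],
 [  9,  18,  -9]]
Now row reduce the product.
R2 ← R2 − (1/2)·R1: [0, 0, 0]
1 nonzero row, so rank(CM) = 1.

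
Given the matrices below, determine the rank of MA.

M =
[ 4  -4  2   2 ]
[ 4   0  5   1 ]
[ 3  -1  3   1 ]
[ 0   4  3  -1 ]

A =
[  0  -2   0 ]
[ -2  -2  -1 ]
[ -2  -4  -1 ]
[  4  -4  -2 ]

First compute MA:
[[ 12, -16,  -2],
 [ -6, -32,  -7],
 [  0, -20,  -4],
 [-18, -16,  -5]]
Now row reduce the product.
R2 ← R2 + (1/2)·R1: [0, -40, -8]
R4 ← R4 + (3/2)·R1: [0, -40, -8]
R3 ← R3 − (1/2)·R2: [0, 0, 0]
R4 ← R4 − R2: [0, 0, 0]
2 nonzero rows, so rank(MA) = 2.

2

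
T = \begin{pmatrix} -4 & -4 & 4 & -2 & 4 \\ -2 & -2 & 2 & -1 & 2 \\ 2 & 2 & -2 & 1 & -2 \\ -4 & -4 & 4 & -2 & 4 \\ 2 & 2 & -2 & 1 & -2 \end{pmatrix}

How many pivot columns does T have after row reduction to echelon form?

1

Row reduce to echelon form.
R2 ← R2 − (1/2)·R1: [0, 0, 0, 0, 0]
R3 ← R3 + (1/2)·R1: [0, 0, 0, 0, 0]
R4 ← R4 − R1: [0, 0, 0, 0, 0]
R5 ← R5 + (1/2)·R1: [0, 0, 0, 0, 0]
Echelon form has 1 nonzero row, so rank(T) = 1.
Each nonzero row contributes one pivot column: 1 pivot columns.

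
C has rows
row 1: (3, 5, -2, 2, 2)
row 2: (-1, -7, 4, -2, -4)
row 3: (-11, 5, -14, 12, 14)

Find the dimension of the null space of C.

2

Row reduce to echelon form.
R2 ← R2 + (1/3)·R1: [0, -16/3, 10/3, -4/3, -10/3]
R3 ← R3 + (11/3)·R1: [0, 70/3, -64/3, 58/3, 64/3]
R3 ← R3 + (35/8)·R2: [0, 0, -27/4, 27/2, 27/4]
3 nonzero rows, so rank(C) = 3.
C has 5 columns; by rank–nullity, nullity = 5 − 3 = 2.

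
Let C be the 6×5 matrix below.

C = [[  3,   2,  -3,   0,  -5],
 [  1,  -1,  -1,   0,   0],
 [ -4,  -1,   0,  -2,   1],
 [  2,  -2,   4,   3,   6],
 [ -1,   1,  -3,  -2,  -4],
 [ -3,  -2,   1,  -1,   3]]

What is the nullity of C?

Row reduce to echelon form.
R2 ← R2 − (1/3)·R1: [0, -5/3, 0, 0, 5/3]
R3 ← R3 + (4/3)·R1: [0, 5/3, -4, -2, -17/3]
R4 ← R4 − (2/3)·R1: [0, -10/3, 6, 3, 28/3]
R5 ← R5 + (1/3)·R1: [0, 5/3, -4, -2, -17/3]
R6 ← R6 + R1: [0, 0, -2, -1, -2]
R3 ← R3 + R2: [0, 0, -4, -2, -4]
R4 ← R4 − (2)·R2: [0, 0, 6, 3, 6]
R5 ← R5 + R2: [0, 0, -4, -2, -4]
R4 ← R4 + (3/2)·R3: [0, 0, 0, 0, 0]
R5 ← R5 − R3: [0, 0, 0, 0, 0]
R6 ← R6 − (1/2)·R3: [0, 0, 0, 0, 0]
3 nonzero rows, so rank(C) = 3.
C has 5 columns; by rank–nullity, nullity = 5 − 3 = 2.

2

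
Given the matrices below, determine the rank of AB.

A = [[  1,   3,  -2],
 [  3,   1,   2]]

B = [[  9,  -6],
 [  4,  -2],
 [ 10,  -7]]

2

First compute AB:
[[  1,   2],
 [ 51, -34]]
Now row reduce the product.
R2 ← R2 − (51)·R1: [0, -136]
2 nonzero rows, so rank(AB) = 2.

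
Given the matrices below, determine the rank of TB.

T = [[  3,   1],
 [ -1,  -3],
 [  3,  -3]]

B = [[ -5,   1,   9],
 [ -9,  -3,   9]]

2

First compute TB:
[[-24,   0,  36],
 [ 32,   8, -36],
 [ 12,  12,   0]]
Now row reduce the product.
R2 ← R2 + (4/3)·R1: [0, 8, 12]
R3 ← R3 + (1/2)·R1: [0, 12, 18]
R3 ← R3 − (3/2)·R2: [0, 0, 0]
2 nonzero rows, so rank(TB) = 2.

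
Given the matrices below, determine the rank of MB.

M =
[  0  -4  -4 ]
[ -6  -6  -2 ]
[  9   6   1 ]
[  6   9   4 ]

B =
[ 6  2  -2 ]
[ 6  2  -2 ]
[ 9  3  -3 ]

First compute MB:
[[-60, -20,  20],
 [-90, -30,  30],
 [ 99,  33, -33],
 [126,  42, -42]]
Now row reduce the product.
R2 ← R2 − (3/2)·R1: [0, 0, 0]
R3 ← R3 + (33/20)·R1: [0, 0, 0]
R4 ← R4 + (21/10)·R1: [0, 0, 0]
1 nonzero row, so rank(MB) = 1.

1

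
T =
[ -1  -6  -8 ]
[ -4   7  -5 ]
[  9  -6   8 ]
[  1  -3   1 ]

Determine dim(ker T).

0

Row reduce to echelon form.
R2 ← R2 − (4)·R1: [0, 31, 27]
R3 ← R3 + (9)·R1: [0, -60, -64]
R4 ← R4 + R1: [0, -9, -7]
R3 ← R3 + (60/31)·R2: [0, 0, -364/31]
R4 ← R4 + (9/31)·R2: [0, 0, 26/31]
R4 ← R4 + (1/14)·R3: [0, 0, 0]
3 nonzero rows, so rank(T) = 3.
T has 3 columns; by rank–nullity, nullity = 3 − 3 = 0.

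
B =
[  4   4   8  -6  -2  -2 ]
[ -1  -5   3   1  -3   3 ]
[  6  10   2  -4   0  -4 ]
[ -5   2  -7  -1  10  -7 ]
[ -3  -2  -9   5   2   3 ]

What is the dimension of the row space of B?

Row reduce to echelon form.
R2 ← R2 + (1/4)·R1: [0, -4, 5, -1/2, -7/2, 5/2]
R3 ← R3 − (3/2)·R1: [0, 4, -10, 5, 3, -1]
R4 ← R4 + (5/4)·R1: [0, 7, 3, -17/2, 15/2, -19/2]
R5 ← R5 + (3/4)·R1: [0, 1, -3, 1/2, 1/2, 3/2]
R3 ← R3 + R2: [0, 0, -5, 9/2, -1/2, 3/2]
R4 ← R4 + (7/4)·R2: [0, 0, 47/4, -75/8, 11/8, -41/8]
R5 ← R5 + (1/4)·R2: [0, 0, -7/4, 3/8, -3/8, 17/8]
R4 ← R4 + (47/20)·R3: [0, 0, 0, 6/5, 1/5, -8/5]
R5 ← R5 − (7/20)·R3: [0, 0, 0, -6/5, -1/5, 8/5]
R5 ← R5 + R4: [0, 0, 0, 0, 0, 0]
Echelon form has 4 nonzero rows, so rank(B) = 4.
The row space has dimension equal to the rank: 4.

4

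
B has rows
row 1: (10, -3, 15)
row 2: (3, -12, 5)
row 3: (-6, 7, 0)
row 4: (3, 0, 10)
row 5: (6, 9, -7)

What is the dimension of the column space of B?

Row reduce to echelon form.
R2 ← R2 − (3/10)·R1: [0, -111/10, 1/2]
R3 ← R3 + (3/5)·R1: [0, 26/5, 9]
R4 ← R4 − (3/10)·R1: [0, 9/10, 11/2]
R5 ← R5 − (3/5)·R1: [0, 54/5, -16]
R3 ← R3 + (52/111)·R2: [0, 0, 1025/111]
R4 ← R4 + (3/37)·R2: [0, 0, 205/37]
R5 ← R5 + (36/37)·R2: [0, 0, -574/37]
R4 ← R4 − (3/5)·R3: [0, 0, 0]
R5 ← R5 + (42/25)·R3: [0, 0, 0]
Echelon form has 3 nonzero rows, so rank(B) = 3.
The column space has dimension equal to the rank: 3.

3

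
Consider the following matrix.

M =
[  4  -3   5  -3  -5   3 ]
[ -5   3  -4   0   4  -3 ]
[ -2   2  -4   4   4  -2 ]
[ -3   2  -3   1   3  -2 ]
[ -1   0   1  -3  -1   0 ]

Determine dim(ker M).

Row reduce to echelon form.
R2 ← R2 + (5/4)·R1: [0, -3/4, 9/4, -15/4, -9/4, 3/4]
R3 ← R3 + (1/2)·R1: [0, 1/2, -3/2, 5/2, 3/2, -1/2]
R4 ← R4 + (3/4)·R1: [0, -1/4, 3/4, -5/4, -3/4, 1/4]
R5 ← R5 + (1/4)·R1: [0, -3/4, 9/4, -15/4, -9/4, 3/4]
R3 ← R3 + (2/3)·R2: [0, 0, 0, 0, 0, 0]
R4 ← R4 − (1/3)·R2: [0, 0, 0, 0, 0, 0]
R5 ← R5 − R2: [0, 0, 0, 0, 0, 0]
2 nonzero rows, so rank(M) = 2.
M has 6 columns; by rank–nullity, nullity = 6 − 2 = 4.

4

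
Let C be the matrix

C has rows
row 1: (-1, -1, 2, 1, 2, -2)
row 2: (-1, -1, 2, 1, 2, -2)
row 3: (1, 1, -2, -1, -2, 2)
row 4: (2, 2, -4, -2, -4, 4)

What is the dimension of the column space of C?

Row reduce to echelon form.
R2 ← R2 − R1: [0, 0, 0, 0, 0, 0]
R3 ← R3 + R1: [0, 0, 0, 0, 0, 0]
R4 ← R4 + (2)·R1: [0, 0, 0, 0, 0, 0]
Echelon form has 1 nonzero row, so rank(C) = 1.
The column space has dimension equal to the rank: 1.

1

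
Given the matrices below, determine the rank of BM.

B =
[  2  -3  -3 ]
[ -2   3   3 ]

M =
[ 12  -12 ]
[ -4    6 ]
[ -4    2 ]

First compute BM:
[[ 48, -48],
 [-48,  48]]
Now row reduce the product.
R2 ← R2 + R1: [0, 0]
1 nonzero row, so rank(BM) = 1.

1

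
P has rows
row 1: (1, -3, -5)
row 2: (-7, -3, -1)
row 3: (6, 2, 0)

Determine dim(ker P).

1

Row reduce to echelon form.
R2 ← R2 + (7)·R1: [0, -24, -36]
R3 ← R3 − (6)·R1: [0, 20, 30]
R3 ← R3 + (5/6)·R2: [0, 0, 0]
2 nonzero rows, so rank(P) = 2.
P has 3 columns; by rank–nullity, nullity = 3 − 2 = 1.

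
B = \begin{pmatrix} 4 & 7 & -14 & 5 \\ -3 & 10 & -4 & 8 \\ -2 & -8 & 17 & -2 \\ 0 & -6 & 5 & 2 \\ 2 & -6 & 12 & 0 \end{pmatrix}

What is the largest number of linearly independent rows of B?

4

Row reduce to echelon form.
R2 ← R2 + (3/4)·R1: [0, 61/4, -29/2, 47/4]
R3 ← R3 + (1/2)·R1: [0, -9/2, 10, 1/2]
R5 ← R5 − (1/2)·R1: [0, -19/2, 19, -5/2]
R3 ← R3 + (18/61)·R2: [0, 0, 349/61, 242/61]
R4 ← R4 + (24/61)·R2: [0, 0, -43/61, 404/61]
R5 ← R5 + (38/61)·R2: [0, 0, 608/61, 294/61]
R4 ← R4 + (43/349)·R3: [0, 0, 0, 2482/349]
R5 ← R5 − (608/349)·R3: [0, 0, 0, -730/349]
R5 ← R5 + (5/17)·R4: [0, 0, 0, 0]
Echelon form has 4 nonzero rows, so rank(B) = 4.
The rank gives the maximum number of linearly independent rows: 4.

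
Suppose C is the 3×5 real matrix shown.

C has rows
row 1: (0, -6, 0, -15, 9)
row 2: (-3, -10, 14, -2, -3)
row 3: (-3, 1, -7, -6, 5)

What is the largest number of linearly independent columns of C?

Row reduce to echelon form.
Swap R1 ↔ R2
R3 ← R3 − R1: [0, 11, -21, -4, 8]
R3 ← R3 + (11/6)·R2: [0, 0, -21, -63/2, 49/2]
Echelon form has 3 nonzero rows, so rank(C) = 3.
The rank gives the maximum number of linearly independent columns: 3.

3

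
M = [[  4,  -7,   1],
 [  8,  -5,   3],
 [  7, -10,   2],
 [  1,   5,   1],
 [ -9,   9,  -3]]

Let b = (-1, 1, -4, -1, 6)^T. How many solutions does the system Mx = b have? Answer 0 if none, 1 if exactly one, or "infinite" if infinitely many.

0

Row reduce the augmented matrix [M | b].
R2 ← R2 − (2)·R1: [0, 9, 1, 3]
R3 ← R3 − (7/4)·R1: [0, 9/4, 1/4, -9/4]
R4 ← R4 − (1/4)·R1: [0, 27/4, 3/4, -3/4]
R5 ← R5 + (9/4)·R1: [0, -27/4, -3/4, 15/4]
R3 ← R3 − (1/4)·R2: [0, 0, 0, -3]
R4 ← R4 − (3/4)·R2: [0, 0, 0, -3]
R5 ← R5 + (3/4)·R2: [0, 0, 0, 6]
R4 ← R4 − R3: [0, 0, 0, 0]
R5 ← R5 + (2)·R3: [0, 0, 0, 0]
The echelon form has 3 nonzero rows; the last pivot sits in the augmented column, so rank(M) = 2 but rank([M|b]) = 3.
Since the ranks differ, the system is inconsistent.
It has no solutions.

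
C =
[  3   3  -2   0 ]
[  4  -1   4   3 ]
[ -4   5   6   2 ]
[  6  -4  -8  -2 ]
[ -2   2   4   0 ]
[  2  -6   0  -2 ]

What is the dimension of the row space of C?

4

Row reduce to echelon form.
R2 ← R2 − (4/3)·R1: [0, -5, 20/3, 3]
R3 ← R3 + (4/3)·R1: [0, 9, 10/3, 2]
R4 ← R4 − (2)·R1: [0, -10, -4, -2]
R5 ← R5 + (2/3)·R1: [0, 4, 8/3, 0]
R6 ← R6 − (2/3)·R1: [0, -8, 4/3, -2]
R3 ← R3 + (9/5)·R2: [0, 0, 46/3, 37/5]
R4 ← R4 − (2)·R2: [0, 0, -52/3, -8]
R5 ← R5 + (4/5)·R2: [0, 0, 8, 12/5]
R6 ← R6 − (8/5)·R2: [0, 0, -28/3, -34/5]
R4 ← R4 + (26/23)·R3: [0, 0, 0, 42/115]
R5 ← R5 − (12/23)·R3: [0, 0, 0, -168/115]
R6 ← R6 + (14/23)·R3: [0, 0, 0, -264/115]
R5 ← R5 + (4)·R4: [0, 0, 0, 0]
R6 ← R6 + (44/7)·R4: [0, 0, 0, 0]
Echelon form has 4 nonzero rows, so rank(C) = 4.
The row space has dimension equal to the rank: 4.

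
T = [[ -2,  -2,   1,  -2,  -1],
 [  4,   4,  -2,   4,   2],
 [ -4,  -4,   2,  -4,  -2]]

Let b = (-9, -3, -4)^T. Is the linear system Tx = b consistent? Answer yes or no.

Row reduce the augmented matrix [T | b].
R2 ← R2 + (2)·R1: [0, 0, 0, 0, 0, -21]
R3 ← R3 − (2)·R1: [0, 0, 0, 0, 0, 14]
R3 ← R3 + (2/3)·R2: [0, 0, 0, 0, 0, 0]
The echelon form has 2 nonzero rows; the last pivot sits in the augmented column, so rank(T) = 1 but rank([T|b]) = 2.
Since the ranks differ, the system is inconsistent.

no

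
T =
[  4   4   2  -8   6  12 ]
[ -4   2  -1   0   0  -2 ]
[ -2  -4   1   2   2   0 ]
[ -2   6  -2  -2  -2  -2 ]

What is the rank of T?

3

Row reduce to echelon form.
R2 ← R2 + R1: [0, 6, 1, -8, 6, 10]
R3 ← R3 + (1/2)·R1: [0, -2, 2, -2, 5, 6]
R4 ← R4 + (1/2)·R1: [0, 8, -1, -6, 1, 4]
R3 ← R3 + (1/3)·R2: [0, 0, 7/3, -14/3, 7, 28/3]
R4 ← R4 − (4/3)·R2: [0, 0, -7/3, 14/3, -7, -28/3]
R4 ← R4 + R3: [0, 0, 0, 0, 0, 0]
Echelon form has 3 nonzero rows, so rank(T) = 3.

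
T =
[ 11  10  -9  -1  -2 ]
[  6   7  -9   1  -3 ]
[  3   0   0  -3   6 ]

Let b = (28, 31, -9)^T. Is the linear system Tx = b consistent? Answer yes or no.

yes

Row reduce the augmented matrix [T | b].
R2 ← R2 − (6/11)·R1: [0, 17/11, -45/11, 17/11, -21/11, 173/11]
R3 ← R3 − (3/11)·R1: [0, -30/11, 27/11, -30/11, 72/11, -183/11]
R3 ← R3 + (30/17)·R2: [0, 0, -81/17, 0, 54/17, 189/17]
The echelon form has 3 nonzero rows, and every pivot lies in the first 5 columns, so rank(T) = rank([T|b]) = 3.
The system is consistent.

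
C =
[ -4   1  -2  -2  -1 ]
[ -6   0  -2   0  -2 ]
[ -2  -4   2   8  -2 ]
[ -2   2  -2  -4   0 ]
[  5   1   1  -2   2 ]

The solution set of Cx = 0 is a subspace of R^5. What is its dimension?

Row reduce to echelon form.
R2 ← R2 − (3/2)·R1: [0, -3/2, 1, 3, -1/2]
R3 ← R3 − (1/2)·R1: [0, -9/2, 3, 9, -3/2]
R4 ← R4 − (1/2)·R1: [0, 3/2, -1, -3, 1/2]
R5 ← R5 + (5/4)·R1: [0, 9/4, -3/2, -9/2, 3/4]
R3 ← R3 − (3)·R2: [0, 0, 0, 0, 0]
R4 ← R4 + R2: [0, 0, 0, 0, 0]
R5 ← R5 + (3/2)·R2: [0, 0, 0, 0, 0]
2 nonzero rows, so rank(C) = 2.
C has 5 columns; by rank–nullity, nullity = 5 − 2 = 3.

3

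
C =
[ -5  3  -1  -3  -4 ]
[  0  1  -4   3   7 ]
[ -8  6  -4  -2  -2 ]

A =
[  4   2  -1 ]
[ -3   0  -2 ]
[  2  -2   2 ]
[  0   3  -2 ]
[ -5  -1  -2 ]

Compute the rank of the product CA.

First compute CA:
[[-11, -13,  11],
 [-46,  10, -30],
 [-48, -12,  -4]]
Now row reduce the product.
R2 ← R2 − (46/11)·R1: [0, 708/11, -76]
R3 ← R3 − (48/11)·R1: [0, 492/11, -52]
R3 ← R3 − (41/59)·R2: [0, 0, 48/59]
3 nonzero rows, so rank(CA) = 3.

3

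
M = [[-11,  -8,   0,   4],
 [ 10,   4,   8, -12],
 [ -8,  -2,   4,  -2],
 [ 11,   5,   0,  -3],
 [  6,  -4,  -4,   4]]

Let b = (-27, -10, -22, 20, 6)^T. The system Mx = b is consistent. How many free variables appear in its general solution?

Row reduce the augmented matrix [M | b].
R2 ← R2 + (10/11)·R1: [0, -36/11, 8, -92/11, -380/11]
R3 ← R3 − (8/11)·R1: [0, 42/11, 4, -54/11, -26/11]
R4 ← R4 + R1: [0, -3, 0, 1, -7]
R5 ← R5 + (6/11)·R1: [0, -92/11, -4, 68/11, -96/11]
R3 ← R3 + (7/6)·R2: [0, 0, 40/3, -44/3, -128/3]
R4 ← R4 − (11/12)·R2: [0, 0, -22/3, 26/3, 74/3]
R5 ← R5 − (23/9)·R2: [0, 0, -220/9, 248/9, 716/9]
R4 ← R4 + (11/20)·R3: [0, 0, 0, 3/5, 6/5]
R5 ← R5 + (11/6)·R3: [0, 0, 0, 2/3, 4/3]
R5 ← R5 − (10/9)·R4: [0, 0, 0, 0, 0]
The echelon form has 4 nonzero rows, and every pivot lies in the first 4 columns, so rank(M) = rank([M|b]) = 4.
The system is consistent.
Free variables = (unknowns) − (rank) = 4 − 4 = 0.

0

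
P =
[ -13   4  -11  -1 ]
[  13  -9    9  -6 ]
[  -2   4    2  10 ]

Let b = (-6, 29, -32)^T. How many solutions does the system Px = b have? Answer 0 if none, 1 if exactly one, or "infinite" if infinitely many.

Row reduce the augmented matrix [P | b].
R2 ← R2 + R1: [0, -5, -2, -7, 23]
R3 ← R3 − (2/13)·R1: [0, 44/13, 48/13, 132/13, -404/13]
R3 ← R3 + (44/65)·R2: [0, 0, 152/65, 352/65, -1008/65]
The echelon form has 3 nonzero rows, and every pivot lies in the first 4 columns, so rank(P) = rank([P|b]) = 3.
The system is consistent.
rank = 3 < 4 unknowns, so there are infinitely many solutions.

infinite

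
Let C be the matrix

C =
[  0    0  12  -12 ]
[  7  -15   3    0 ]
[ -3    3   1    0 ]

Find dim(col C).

Row reduce to echelon form.
Swap R1 ↔ R2
R3 ← R3 + (3/7)·R1: [0, -24/7, 16/7, 0]
Swap R2 ↔ R3
Echelon form has 3 nonzero rows, so rank(C) = 3.
The column space has dimension equal to the rank: 3.

3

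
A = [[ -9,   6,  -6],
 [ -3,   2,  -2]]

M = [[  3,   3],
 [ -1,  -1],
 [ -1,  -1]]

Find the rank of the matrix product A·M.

First compute AM:
[[-27, -27],
 [ -9,  -9]]
Now row reduce the product.
R2 ← R2 − (1/3)·R1: [0, 0]
1 nonzero row, so rank(AM) = 1.

1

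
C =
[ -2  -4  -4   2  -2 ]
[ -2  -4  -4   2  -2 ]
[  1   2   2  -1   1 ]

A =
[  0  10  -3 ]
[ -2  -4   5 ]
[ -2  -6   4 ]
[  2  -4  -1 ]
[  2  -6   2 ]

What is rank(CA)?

First compute CA:
[[ 16,  24, -36],
 [ 16,  24, -36],
 [ -8, -12,  18]]
Now row reduce the product.
R2 ← R2 − R1: [0, 0, 0]
R3 ← R3 + (1/2)·R1: [0, 0, 0]
1 nonzero row, so rank(CA) = 1.

1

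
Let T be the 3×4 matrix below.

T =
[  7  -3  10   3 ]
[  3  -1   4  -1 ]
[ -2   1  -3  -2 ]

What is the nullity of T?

Row reduce to echelon form.
R2 ← R2 − (3/7)·R1: [0, 2/7, -2/7, -16/7]
R3 ← R3 + (2/7)·R1: [0, 1/7, -1/7, -8/7]
R3 ← R3 − (1/2)·R2: [0, 0, 0, 0]
2 nonzero rows, so rank(T) = 2.
T has 4 columns; by rank–nullity, nullity = 4 − 2 = 2.

2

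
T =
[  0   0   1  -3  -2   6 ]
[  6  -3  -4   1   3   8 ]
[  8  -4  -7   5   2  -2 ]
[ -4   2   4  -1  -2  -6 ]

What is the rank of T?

4

Row reduce to echelon form.
Swap R1 ↔ R2
R3 ← R3 − (4/3)·R1: [0, 0, -5/3, 11/3, -2, -38/3]
R4 ← R4 + (2/3)·R1: [0, 0, 4/3, -1/3, 0, -2/3]
R3 ← R3 + (5/3)·R2: [0, 0, 0, -4/3, -16/3, -8/3]
R4 ← R4 − (4/3)·R2: [0, 0, 0, 11/3, 8/3, -26/3]
R4 ← R4 + (11/4)·R3: [0, 0, 0, 0, -12, -16]
Echelon form has 4 nonzero rows, so rank(T) = 4.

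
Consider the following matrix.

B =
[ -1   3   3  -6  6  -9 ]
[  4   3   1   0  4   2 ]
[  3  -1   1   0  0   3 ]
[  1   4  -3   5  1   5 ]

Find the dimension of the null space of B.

2

Row reduce to echelon form.
R2 ← R2 + (4)·R1: [0, 15, 13, -24, 28, -34]
R3 ← R3 + (3)·R1: [0, 8, 10, -18, 18, -24]
R4 ← R4 + R1: [0, 7, 0, -1, 7, -4]
R3 ← R3 − (8/15)·R2: [0, 0, 46/15, -26/5, 46/15, -88/15]
R4 ← R4 − (7/15)·R2: [0, 0, -91/15, 51/5, -91/15, 178/15]
R4 ← R4 + (91/46)·R3: [0, 0, 0, -2/23, 0, 6/23]
4 nonzero rows, so rank(B) = 4.
B has 6 columns; by rank–nullity, nullity = 6 − 4 = 2.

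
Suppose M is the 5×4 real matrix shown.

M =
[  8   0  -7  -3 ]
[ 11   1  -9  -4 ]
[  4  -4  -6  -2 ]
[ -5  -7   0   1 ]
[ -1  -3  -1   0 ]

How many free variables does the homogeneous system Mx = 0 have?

Row reduce to echelon form.
R2 ← R2 − (11/8)·R1: [0, 1, 5/8, 1/8]
R3 ← R3 − (1/2)·R1: [0, -4, -5/2, -1/2]
R4 ← R4 + (5/8)·R1: [0, -7, -35/8, -7/8]
R5 ← R5 + (1/8)·R1: [0, -3, -15/8, -3/8]
R3 ← R3 + (4)·R2: [0, 0, 0, 0]
R4 ← R4 + (7)·R2: [0, 0, 0, 0]
R5 ← R5 + (3)·R2: [0, 0, 0, 0]
2 nonzero rows, so rank(M) = 2.
M has 4 columns; by rank–nullity, nullity = 4 − 2 = 2.

2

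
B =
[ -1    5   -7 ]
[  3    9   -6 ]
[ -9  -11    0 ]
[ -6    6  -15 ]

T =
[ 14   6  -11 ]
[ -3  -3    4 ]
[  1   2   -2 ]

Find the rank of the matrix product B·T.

First compute BT:
[[-36, -35,  45],
 [  9, -21,  15],
 [-93, -21,  55],
 [-117, -84, 120]]
Now row reduce the product.
R2 ← R2 + (1/4)·R1: [0, -119/4, 105/4]
R3 ← R3 − (31/12)·R1: [0, 833/12, -245/4]
R4 ← R4 − (13/4)·R1: [0, 119/4, -105/4]
R3 ← R3 + (7/3)·R2: [0, 0, 0]
R4 ← R4 + R2: [0, 0, 0]
2 nonzero rows, so rank(BT) = 2.

2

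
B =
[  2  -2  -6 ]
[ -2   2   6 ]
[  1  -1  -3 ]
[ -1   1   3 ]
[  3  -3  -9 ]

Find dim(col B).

1

Row reduce to echelon form.
R2 ← R2 + R1: [0, 0, 0]
R3 ← R3 − (1/2)·R1: [0, 0, 0]
R4 ← R4 + (1/2)·R1: [0, 0, 0]
R5 ← R5 − (3/2)·R1: [0, 0, 0]
Echelon form has 1 nonzero row, so rank(B) = 1.
The column space has dimension equal to the rank: 1.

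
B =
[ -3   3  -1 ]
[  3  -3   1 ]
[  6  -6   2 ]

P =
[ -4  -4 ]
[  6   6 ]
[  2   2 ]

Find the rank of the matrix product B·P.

First compute BP:
[[ 28,  28],
 [-28, -28],
 [-56, -56]]
Now row reduce the product.
R2 ← R2 + R1: [0, 0]
R3 ← R3 + (2)·R1: [0, 0]
1 nonzero row, so rank(BP) = 1.

1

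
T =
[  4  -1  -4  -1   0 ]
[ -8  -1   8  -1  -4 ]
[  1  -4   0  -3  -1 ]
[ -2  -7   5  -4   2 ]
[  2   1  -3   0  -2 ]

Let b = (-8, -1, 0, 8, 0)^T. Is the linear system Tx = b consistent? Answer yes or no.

no

Row reduce the augmented matrix [T | b].
R2 ← R2 + (2)·R1: [0, -3, 0, -3, -4, -17]
R3 ← R3 − (1/4)·R1: [0, -15/4, 1, -11/4, -1, 2]
R4 ← R4 + (1/2)·R1: [0, -15/2, 3, -9/2, 2, 4]
R5 ← R5 − (1/2)·R1: [0, 3/2, -1, 1/2, -2, 4]
R3 ← R3 − (5/4)·R2: [0, 0, 1, 1, 4, 93/4]
R4 ← R4 − (5/2)·R2: [0, 0, 3, 3, 12, 93/2]
R5 ← R5 + (1/2)·R2: [0, 0, -1, -1, -4, -9/2]
R4 ← R4 − (3)·R3: [0, 0, 0, 0, 0, -93/4]
R5 ← R5 + R3: [0, 0, 0, 0, 0, 75/4]
R5 ← R5 + (25/31)·R4: [0, 0, 0, 0, 0, 0]
The echelon form has 4 nonzero rows; the last pivot sits in the augmented column, so rank(T) = 3 but rank([T|b]) = 4.
Since the ranks differ, the system is inconsistent.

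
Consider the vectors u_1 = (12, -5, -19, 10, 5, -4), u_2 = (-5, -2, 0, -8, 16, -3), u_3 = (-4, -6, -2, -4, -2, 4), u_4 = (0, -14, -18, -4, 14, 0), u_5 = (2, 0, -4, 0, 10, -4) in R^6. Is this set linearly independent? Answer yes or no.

Form the matrix with these vectors as rows and row reduce.
R2 ← R2 + (5/12)·R1: [0, -49/12, -95/12, -23/6, 217/12, -14/3]
R3 ← R3 + (1/3)·R1: [0, -23/3, -25/3, -2/3, -1/3, 8/3]
R5 ← R5 − (1/6)·R1: [0, 5/6, -5/6, -5/3, 55/6, -10/3]
R3 ← R3 − (92/49)·R2: [0, 0, 320/49, 320/49, -240/7, 80/7]
R4 ← R4 − (24/7)·R2: [0, 0, 64/7, 64/7, -48, 16]
R5 ← R5 + (10/49)·R2: [0, 0, -120/49, -120/49, 90/7, -30/7]
R4 ← R4 − (7/5)·R3: [0, 0, 0, 0, 0, 0]
R5 ← R5 + (3/8)·R3: [0, 0, 0, 0, 0, 0]
3 nonzero rows, so the 5 vectors span a space of dimension 3.
Since 3 < 5, the vectors are linearly dependent.

no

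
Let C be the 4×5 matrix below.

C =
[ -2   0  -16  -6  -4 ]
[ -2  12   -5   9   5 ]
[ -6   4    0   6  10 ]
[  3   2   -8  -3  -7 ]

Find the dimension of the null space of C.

Row reduce to echelon form.
R2 ← R2 − R1: [0, 12, 11, 15, 9]
R3 ← R3 − (3)·R1: [0, 4, 48, 24, 22]
R4 ← R4 + (3/2)·R1: [0, 2, -32, -12, -13]
R3 ← R3 − (1/3)·R2: [0, 0, 133/3, 19, 19]
R4 ← R4 − (1/6)·R2: [0, 0, -203/6, -29/2, -29/2]
R4 ← R4 + (29/38)·R3: [0, 0, 0, 0, 0]
3 nonzero rows, so rank(C) = 3.
C has 5 columns; by rank–nullity, nullity = 5 − 3 = 2.

2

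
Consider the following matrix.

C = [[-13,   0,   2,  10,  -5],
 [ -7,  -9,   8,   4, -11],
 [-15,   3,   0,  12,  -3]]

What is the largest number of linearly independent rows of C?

2

Row reduce to echelon form.
R2 ← R2 − (7/13)·R1: [0, -9, 90/13, -18/13, -108/13]
R3 ← R3 − (15/13)·R1: [0, 3, -30/13, 6/13, 36/13]
R3 ← R3 + (1/3)·R2: [0, 0, 0, 0, 0]
Echelon form has 2 nonzero rows, so rank(C) = 2.
The rank gives the maximum number of linearly independent rows: 2.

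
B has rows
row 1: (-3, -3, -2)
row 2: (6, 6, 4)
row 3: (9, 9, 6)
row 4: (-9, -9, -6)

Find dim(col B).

1

Row reduce to echelon form.
R2 ← R2 + (2)·R1: [0, 0, 0]
R3 ← R3 + (3)·R1: [0, 0, 0]
R4 ← R4 − (3)·R1: [0, 0, 0]
Echelon form has 1 nonzero row, so rank(B) = 1.
The column space has dimension equal to the rank: 1.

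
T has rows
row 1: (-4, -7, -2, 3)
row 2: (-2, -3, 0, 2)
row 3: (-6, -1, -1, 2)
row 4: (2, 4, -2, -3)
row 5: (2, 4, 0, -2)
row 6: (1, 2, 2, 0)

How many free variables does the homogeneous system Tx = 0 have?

0

Row reduce to echelon form.
R2 ← R2 − (1/2)·R1: [0, 1/2, 1, 1/2]
R3 ← R3 − (3/2)·R1: [0, 19/2, 2, -5/2]
R4 ← R4 + (1/2)·R1: [0, 1/2, -3, -3/2]
R5 ← R5 + (1/2)·R1: [0, 1/2, -1, -1/2]
R6 ← R6 + (1/4)·R1: [0, 1/4, 3/2, 3/4]
R3 ← R3 − (19)·R2: [0, 0, -17, -12]
R4 ← R4 − R2: [0, 0, -4, -2]
R5 ← R5 − R2: [0, 0, -2, -1]
R6 ← R6 − (1/2)·R2: [0, 0, 1, 1/2]
R4 ← R4 − (4/17)·R3: [0, 0, 0, 14/17]
R5 ← R5 − (2/17)·R3: [0, 0, 0, 7/17]
R6 ← R6 + (1/17)·R3: [0, 0, 0, -7/34]
R5 ← R5 − (1/2)·R4: [0, 0, 0, 0]
R6 ← R6 + (1/4)·R4: [0, 0, 0, 0]
4 nonzero rows, so rank(T) = 4.
T has 4 columns; by rank–nullity, nullity = 4 − 4 = 0.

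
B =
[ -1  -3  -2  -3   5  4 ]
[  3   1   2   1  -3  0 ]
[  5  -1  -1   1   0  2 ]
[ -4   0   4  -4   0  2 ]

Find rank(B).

3

Row reduce to echelon form.
R2 ← R2 + (3)·R1: [0, -8, -4, -8, 12, 12]
R3 ← R3 + (5)·R1: [0, -16, -11, -14, 25, 22]
R4 ← R4 − (4)·R1: [0, 12, 12, 8, -20, -14]
R3 ← R3 − (2)·R2: [0, 0, -3, 2, 1, -2]
R4 ← R4 + (3/2)·R2: [0, 0, 6, -4, -2, 4]
R4 ← R4 + (2)·R3: [0, 0, 0, 0, 0, 0]
Echelon form has 3 nonzero rows, so rank(B) = 3.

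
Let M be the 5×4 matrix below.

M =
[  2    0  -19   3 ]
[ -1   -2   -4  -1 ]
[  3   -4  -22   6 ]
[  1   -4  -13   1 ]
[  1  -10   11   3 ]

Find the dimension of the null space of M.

Row reduce to echelon form.
R2 ← R2 + (1/2)·R1: [0, -2, -27/2, 1/2]
R3 ← R3 − (3/2)·R1: [0, -4, 13/2, 3/2]
R4 ← R4 − (1/2)·R1: [0, -4, -7/2, -1/2]
R5 ← R5 − (1/2)·R1: [0, -10, 41/2, 3/2]
R3 ← R3 − (2)·R2: [0, 0, 67/2, 1/2]
R4 ← R4 − (2)·R2: [0, 0, 47/2, -3/2]
R5 ← R5 − (5)·R2: [0, 0, 88, -1]
R4 ← R4 − (47/67)·R3: [0, 0, 0, -124/67]
R5 ← R5 − (176/67)·R3: [0, 0, 0, -155/67]
R5 ← R5 − (5/4)·R4: [0, 0, 0, 0]
4 nonzero rows, so rank(M) = 4.
M has 4 columns; by rank–nullity, nullity = 4 − 4 = 0.

0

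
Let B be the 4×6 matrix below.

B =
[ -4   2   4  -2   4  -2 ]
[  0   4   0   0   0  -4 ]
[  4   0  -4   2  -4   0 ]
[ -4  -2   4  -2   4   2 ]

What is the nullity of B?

Row reduce to echelon form.
R3 ← R3 + R1: [0, 2, 0, 0, 0, -2]
R4 ← R4 − R1: [0, -4, 0, 0, 0, 4]
R3 ← R3 − (1/2)·R2: [0, 0, 0, 0, 0, 0]
R4 ← R4 + R2: [0, 0, 0, 0, 0, 0]
2 nonzero rows, so rank(B) = 2.
B has 6 columns; by rank–nullity, nullity = 6 − 2 = 4.

4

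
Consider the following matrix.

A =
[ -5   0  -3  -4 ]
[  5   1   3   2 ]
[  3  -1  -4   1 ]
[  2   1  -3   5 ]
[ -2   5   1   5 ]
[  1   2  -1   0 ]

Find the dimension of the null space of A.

Row reduce to echelon form.
R2 ← R2 + R1: [0, 1, 0, -2]
R3 ← R3 + (3/5)·R1: [0, -1, -29/5, -7/5]
R4 ← R4 + (2/5)·R1: [0, 1, -21/5, 17/5]
R5 ← R5 − (2/5)·R1: [0, 5, 11/5, 33/5]
R6 ← R6 + (1/5)·R1: [0, 2, -8/5, -4/5]
R3 ← R3 + R2: [0, 0, -29/5, -17/5]
R4 ← R4 − R2: [0, 0, -21/5, 27/5]
R5 ← R5 − (5)·R2: [0, 0, 11/5, 83/5]
R6 ← R6 − (2)·R2: [0, 0, -8/5, 16/5]
R4 ← R4 − (21/29)·R3: [0, 0, 0, 228/29]
R5 ← R5 + (11/29)·R3: [0, 0, 0, 444/29]
R6 ← R6 − (8/29)·R3: [0, 0, 0, 120/29]
R5 ← R5 − (37/19)·R4: [0, 0, 0, 0]
R6 ← R6 − (10/19)·R4: [0, 0, 0, 0]
4 nonzero rows, so rank(A) = 4.
A has 4 columns; by rank–nullity, nullity = 4 − 4 = 0.

0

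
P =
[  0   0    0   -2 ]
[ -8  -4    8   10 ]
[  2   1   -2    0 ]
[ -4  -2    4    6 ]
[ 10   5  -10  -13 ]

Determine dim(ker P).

Row reduce to echelon form.
Swap R1 ↔ R2
R3 ← R3 + (1/4)·R1: [0, 0, 0, 5/2]
R4 ← R4 − (1/2)·R1: [0, 0, 0, 1]
R5 ← R5 + (5/4)·R1: [0, 0, 0, -1/2]
R3 ← R3 + (5/4)·R2: [0, 0, 0, 0]
R4 ← R4 + (1/2)·R2: [0, 0, 0, 0]
R5 ← R5 − (1/4)·R2: [0, 0, 0, 0]
2 nonzero rows, so rank(P) = 2.
P has 4 columns; by rank–nullity, nullity = 4 − 2 = 2.

2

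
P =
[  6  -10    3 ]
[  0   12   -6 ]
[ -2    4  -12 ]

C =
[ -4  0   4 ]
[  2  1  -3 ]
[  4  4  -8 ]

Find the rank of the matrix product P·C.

2

First compute PC:
[[-32,   2,  30],
 [  0, -12,  12],
 [-32, -44,  76]]
Now row reduce the product.
R3 ← R3 − R1: [0, -46, 46]
R3 ← R3 − (23/6)·R2: [0, 0, 0]
2 nonzero rows, so rank(PC) = 2.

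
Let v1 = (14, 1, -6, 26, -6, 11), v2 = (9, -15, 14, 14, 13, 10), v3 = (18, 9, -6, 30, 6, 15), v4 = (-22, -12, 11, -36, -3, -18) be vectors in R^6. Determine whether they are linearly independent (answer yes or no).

Form the matrix with these vectors as rows and row reduce.
R2 ← R2 − (9/14)·R1: [0, -219/14, 125/7, -19/7, 118/7, 41/14]
R3 ← R3 − (9/7)·R1: [0, 54/7, 12/7, -24/7, 96/7, 6/7]
R4 ← R4 + (11/7)·R1: [0, -73/7, 11/7, 34/7, -87/7, -5/7]
R3 ← R3 + (36/73)·R2: [0, 0, 768/73, -348/73, 1608/73, 168/73]
R4 ← R4 − (2/3)·R2: [0, 0, -31/3, 20/3, -71/3, -8/3]
R4 ← R4 + (2263/2304)·R3: [0, 0, 0, 127/64, -65/32, -13/32]
4 nonzero rows, so the 4 vectors span a space of dimension 4.
Since 4 = 4, the vectors are linearly independent.

yes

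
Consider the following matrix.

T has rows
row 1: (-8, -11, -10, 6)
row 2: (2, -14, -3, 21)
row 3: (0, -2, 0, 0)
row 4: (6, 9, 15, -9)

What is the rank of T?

4

Row reduce to echelon form.
R2 ← R2 + (1/4)·R1: [0, -67/4, -11/2, 45/2]
R4 ← R4 + (3/4)·R1: [0, 3/4, 15/2, -9/2]
R3 ← R3 − (8/67)·R2: [0, 0, 44/67, -180/67]
R4 ← R4 + (3/67)·R2: [0, 0, 486/67, -234/67]
R4 ← R4 − (243/22)·R3: [0, 0, 0, 288/11]
Echelon form has 4 nonzero rows, so rank(T) = 4.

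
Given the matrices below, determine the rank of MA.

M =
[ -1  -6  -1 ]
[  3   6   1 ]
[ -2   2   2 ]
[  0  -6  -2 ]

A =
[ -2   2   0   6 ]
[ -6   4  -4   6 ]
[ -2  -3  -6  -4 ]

First compute MA:
[[ 40, -23,  30, -38],
 [-44,  27, -30,  50],
 [-12,  -2, -20,  -8],
 [ 40, -18,  36, -28]]
Now row reduce the product.
R2 ← R2 + (11/10)·R1: [0, 17/10, 3, 41/5]
R3 ← R3 + (3/10)·R1: [0, -89/10, -11, -97/5]
R4 ← R4 − R1: [0, 5, 6, 10]
R3 ← R3 + (89/17)·R2: [0, 0, 80/17, 400/17]
R4 ← R4 − (50/17)·R2: [0, 0, -48/17, -240/17]
R4 ← R4 + (3/5)·R3: [0, 0, 0, 0]
3 nonzero rows, so rank(MA) = 3.

3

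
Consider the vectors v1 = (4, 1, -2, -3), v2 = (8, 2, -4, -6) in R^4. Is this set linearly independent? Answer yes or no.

Form the matrix with these vectors as rows and row reduce.
R2 ← R2 − (2)·R1: [0, 0, 0, 0]
1 nonzero row, so the 2 vectors span a space of dimension 1.
Since 1 < 2, the vectors are linearly dependent.

no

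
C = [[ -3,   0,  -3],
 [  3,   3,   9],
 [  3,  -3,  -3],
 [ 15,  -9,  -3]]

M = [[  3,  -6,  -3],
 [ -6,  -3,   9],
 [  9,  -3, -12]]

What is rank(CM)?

First compute CM:
[[-36,  27,  45],
 [ 72, -54, -90],
 [  0,   0,   0],
 [ 72, -54, -90]]
Now row reduce the product.
R2 ← R2 + (2)·R1: [0, 0, 0]
R4 ← R4 + (2)·R1: [0, 0, 0]
1 nonzero row, so rank(CM) = 1.

1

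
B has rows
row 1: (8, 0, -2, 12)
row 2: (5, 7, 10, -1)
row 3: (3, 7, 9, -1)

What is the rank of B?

Row reduce to echelon form.
R2 ← R2 − (5/8)·R1: [0, 7, 45/4, -17/2]
R3 ← R3 − (3/8)·R1: [0, 7, 39/4, -11/2]
R3 ← R3 − R2: [0, 0, -3/2, 3]
Echelon form has 3 nonzero rows, so rank(B) = 3.

3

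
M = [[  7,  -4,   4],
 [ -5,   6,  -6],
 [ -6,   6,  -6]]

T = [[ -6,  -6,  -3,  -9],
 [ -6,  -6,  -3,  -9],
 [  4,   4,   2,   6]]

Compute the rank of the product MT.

First compute MT:
[[ -2,  -2,  -1,  -3],
 [-30, -30, -15, -45],
 [-24, -24, -12, -36]]
Now row reduce the product.
R2 ← R2 − (15)·R1: [0, 0, 0, 0]
R3 ← R3 − (12)·R1: [0, 0, 0, 0]
1 nonzero row, so rank(MT) = 1.

1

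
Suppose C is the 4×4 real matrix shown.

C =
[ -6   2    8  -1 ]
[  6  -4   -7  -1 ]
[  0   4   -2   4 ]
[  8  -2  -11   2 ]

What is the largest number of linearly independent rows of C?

Row reduce to echelon form.
R2 ← R2 + R1: [0, -2, 1, -2]
R4 ← R4 + (4/3)·R1: [0, 2/3, -1/3, 2/3]
R3 ← R3 + (2)·R2: [0, 0, 0, 0]
R4 ← R4 + (1/3)·R2: [0, 0, 0, 0]
Echelon form has 2 nonzero rows, so rank(C) = 2.
The rank gives the maximum number of linearly independent rows: 2.

2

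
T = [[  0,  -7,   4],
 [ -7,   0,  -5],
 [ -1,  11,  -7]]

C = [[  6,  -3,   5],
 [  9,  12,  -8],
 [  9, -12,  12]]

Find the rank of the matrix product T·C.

2

First compute TC:
[[-27, -132, 104],
 [-87,  81, -95],
 [ 30, 219, -177]]
Now row reduce the product.
R2 ← R2 − (29/9)·R1: [0, 1519/3, -3871/9]
R3 ← R3 + (10/9)·R1: [0, 217/3, -553/9]
R3 ← R3 − (1/7)·R2: [0, 0, 0]
2 nonzero rows, so rank(TC) = 2.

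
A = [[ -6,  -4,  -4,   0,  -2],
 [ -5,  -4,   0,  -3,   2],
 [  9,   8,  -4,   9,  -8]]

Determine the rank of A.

2

Row reduce to echelon form.
R2 ← R2 − (5/6)·R1: [0, -2/3, 10/3, -3, 11/3]
R3 ← R3 + (3/2)·R1: [0, 2, -10, 9, -11]
R3 ← R3 + (3)·R2: [0, 0, 0, 0, 0]
Echelon form has 2 nonzero rows, so rank(A) = 2.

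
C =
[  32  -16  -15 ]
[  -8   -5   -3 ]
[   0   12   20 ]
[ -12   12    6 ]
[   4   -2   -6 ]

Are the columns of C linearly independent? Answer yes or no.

Row reduce C to echelon form.
R2 ← R2 + (1/4)·R1: [0, -9, -27/4]
R4 ← R4 + (3/8)·R1: [0, 6, 3/8]
R5 ← R5 − (1/8)·R1: [0, 0, -33/8]
R3 ← R3 + (4/3)·R2: [0, 0, 11]
R4 ← R4 + (2/3)·R2: [0, 0, -33/8]
R4 ← R4 + (3/8)·R3: [0, 0, 0]
R5 ← R5 + (3/8)·R3: [0, 0, 0]
3 pivots among 3 columns.
Every column is a pivot column, so the columns are linearly independent.

yes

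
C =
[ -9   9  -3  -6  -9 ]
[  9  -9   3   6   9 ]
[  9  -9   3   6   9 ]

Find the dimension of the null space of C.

Row reduce to echelon form.
R2 ← R2 + R1: [0, 0, 0, 0, 0]
R3 ← R3 + R1: [0, 0, 0, 0, 0]
1 nonzero row, so rank(C) = 1.
C has 5 columns; by rank–nullity, nullity = 5 − 1 = 4.

4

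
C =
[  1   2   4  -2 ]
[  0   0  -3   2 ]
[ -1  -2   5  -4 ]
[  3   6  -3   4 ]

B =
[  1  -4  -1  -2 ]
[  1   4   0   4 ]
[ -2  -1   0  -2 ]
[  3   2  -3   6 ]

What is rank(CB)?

First compute CB:
[[-11,  -4,   5, -14],
 [ 12,   7,  -6,  18],
 [-25, -17,  13, -40],
 [ 27,  23, -15,  48]]
Now row reduce the product.
R2 ← R2 + (12/11)·R1: [0, 29/11, -6/11, 30/11]
R3 ← R3 − (25/11)·R1: [0, -87/11, 18/11, -90/11]
R4 ← R4 + (27/11)·R1: [0, 145/11, -30/11, 150/11]
R3 ← R3 + (3)·R2: [0, 0, 0, 0]
R4 ← R4 − (5)·R2: [0, 0, 0, 0]
2 nonzero rows, so rank(CB) = 2.

2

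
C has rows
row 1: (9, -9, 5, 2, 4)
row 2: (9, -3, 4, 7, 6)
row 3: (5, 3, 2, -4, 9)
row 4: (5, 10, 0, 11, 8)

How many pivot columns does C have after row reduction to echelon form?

4

Row reduce to echelon form.
R2 ← R2 − R1: [0, 6, -1, 5, 2]
R3 ← R3 − (5/9)·R1: [0, 8, -7/9, -46/9, 61/9]
R4 ← R4 − (5/9)·R1: [0, 15, -25/9, 89/9, 52/9]
R3 ← R3 − (4/3)·R2: [0, 0, 5/9, -106/9, 37/9]
R4 ← R4 − (5/2)·R2: [0, 0, -5/18, -47/18, 7/9]
R4 ← R4 + (1/2)·R3: [0, 0, 0, -17/2, 17/6]
Echelon form has 4 nonzero rows, so rank(C) = 4.
Each nonzero row contributes one pivot column: 4 pivot columns.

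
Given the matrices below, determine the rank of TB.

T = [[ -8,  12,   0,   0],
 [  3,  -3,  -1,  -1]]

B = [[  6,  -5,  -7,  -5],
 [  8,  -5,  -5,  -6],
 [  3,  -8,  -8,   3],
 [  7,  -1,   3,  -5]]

First compute TB:
[[ 48, -20,  -4, -32],
 [-16,   9,  -1,   5]]
Now row reduce the product.
R2 ← R2 + (1/3)·R1: [0, 7/3, -7/3, -17/3]
2 nonzero rows, so rank(TB) = 2.

2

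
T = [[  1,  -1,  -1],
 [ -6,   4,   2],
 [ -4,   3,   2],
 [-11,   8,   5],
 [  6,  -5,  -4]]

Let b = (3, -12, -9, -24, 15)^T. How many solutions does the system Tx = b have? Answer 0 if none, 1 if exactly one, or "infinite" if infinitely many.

infinite

Row reduce the augmented matrix [T | b].
R2 ← R2 + (6)·R1: [0, -2, -4, 6]
R3 ← R3 + (4)·R1: [0, -1, -2, 3]
R4 ← R4 + (11)·R1: [0, -3, -6, 9]
R5 ← R5 − (6)·R1: [0, 1, 2, -3]
R3 ← R3 − (1/2)·R2: [0, 0, 0, 0]
R4 ← R4 − (3/2)·R2: [0, 0, 0, 0]
R5 ← R5 + (1/2)·R2: [0, 0, 0, 0]
The echelon form has 2 nonzero rows, and every pivot lies in the first 3 columns, so rank(T) = rank([T|b]) = 2.
The system is consistent.
rank = 2 < 3 unknowns, so there are infinitely many solutions.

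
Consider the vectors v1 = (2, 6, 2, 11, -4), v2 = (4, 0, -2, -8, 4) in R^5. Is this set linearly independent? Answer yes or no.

Form the matrix with these vectors as rows and row reduce.
R2 ← R2 − (2)·R1: [0, -12, -6, -30, 12]
2 nonzero rows, so the 2 vectors span a space of dimension 2.
Since 2 = 2, the vectors are linearly independent.

yes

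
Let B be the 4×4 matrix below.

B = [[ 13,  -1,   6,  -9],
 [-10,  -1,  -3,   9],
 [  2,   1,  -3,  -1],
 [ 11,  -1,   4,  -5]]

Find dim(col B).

4

Row reduce to echelon form.
R2 ← R2 + (10/13)·R1: [0, -23/13, 21/13, 27/13]
R3 ← R3 − (2/13)·R1: [0, 15/13, -51/13, 5/13]
R4 ← R4 − (11/13)·R1: [0, -2/13, -14/13, 34/13]
R3 ← R3 + (15/23)·R2: [0, 0, -66/23, 40/23]
R4 ← R4 − (2/23)·R2: [0, 0, -28/23, 56/23]
R4 ← R4 − (14/33)·R3: [0, 0, 0, 56/33]
Echelon form has 4 nonzero rows, so rank(B) = 4.
The column space has dimension equal to the rank: 4.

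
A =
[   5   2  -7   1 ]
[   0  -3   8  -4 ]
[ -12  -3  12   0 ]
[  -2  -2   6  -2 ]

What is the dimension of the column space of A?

2

Row reduce to echelon form.
R3 ← R3 + (12/5)·R1: [0, 9/5, -24/5, 12/5]
R4 ← R4 + (2/5)·R1: [0, -6/5, 16/5, -8/5]
R3 ← R3 + (3/5)·R2: [0, 0, 0, 0]
R4 ← R4 − (2/5)·R2: [0, 0, 0, 0]
Echelon form has 2 nonzero rows, so rank(A) = 2.
The column space has dimension equal to the rank: 2.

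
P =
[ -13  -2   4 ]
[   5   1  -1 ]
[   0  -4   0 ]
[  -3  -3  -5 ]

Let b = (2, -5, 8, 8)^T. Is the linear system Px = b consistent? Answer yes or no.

no

Row reduce the augmented matrix [P | b].
R2 ← R2 + (5/13)·R1: [0, 3/13, 7/13, -55/13]
R4 ← R4 − (3/13)·R1: [0, -33/13, -77/13, 98/13]
R3 ← R3 + (52/3)·R2: [0, 0, 28/3, -196/3]
R4 ← R4 + (11)·R2: [0, 0, 0, -39]
The echelon form has 4 nonzero rows; the last pivot sits in the augmented column, so rank(P) = 3 but rank([P|b]) = 4.
Since the ranks differ, the system is inconsistent.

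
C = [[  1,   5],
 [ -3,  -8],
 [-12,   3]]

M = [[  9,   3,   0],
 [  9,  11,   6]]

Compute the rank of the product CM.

2

First compute CM:
[[ 54,  58,  30],
 [-99, -97, -48],
 [-81,  -3,  18]]
Now row reduce the product.
R2 ← R2 + (11/6)·R1: [0, 28/3, 7]
R3 ← R3 + (3/2)·R1: [0, 84, 63]
R3 ← R3 − (9)·R2: [0, 0, 0]
2 nonzero rows, so rank(CM) = 2.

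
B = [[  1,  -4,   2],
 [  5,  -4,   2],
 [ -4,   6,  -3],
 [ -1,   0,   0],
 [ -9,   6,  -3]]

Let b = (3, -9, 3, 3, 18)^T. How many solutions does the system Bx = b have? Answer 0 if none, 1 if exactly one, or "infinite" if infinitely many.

infinite

Row reduce the augmented matrix [B | b].
R2 ← R2 − (5)·R1: [0, 16, -8, -24]
R3 ← R3 + (4)·R1: [0, -10, 5, 15]
R4 ← R4 + R1: [0, -4, 2, 6]
R5 ← R5 + (9)·R1: [0, -30, 15, 45]
R3 ← R3 + (5/8)·R2: [0, 0, 0, 0]
R4 ← R4 + (1/4)·R2: [0, 0, 0, 0]
R5 ← R5 + (15/8)·R2: [0, 0, 0, 0]
The echelon form has 2 nonzero rows, and every pivot lies in the first 3 columns, so rank(B) = rank([B|b]) = 2.
The system is consistent.
rank = 2 < 3 unknowns, so there are infinitely many solutions.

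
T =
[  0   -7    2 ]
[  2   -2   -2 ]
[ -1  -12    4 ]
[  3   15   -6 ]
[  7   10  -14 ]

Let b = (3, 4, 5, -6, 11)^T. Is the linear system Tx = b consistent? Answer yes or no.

yes

Row reduce the augmented matrix [T | b].
Swap R1 ↔ R2
R3 ← R3 + (1/2)·R1: [0, -13, 3, 7]
R4 ← R4 − (3/2)·R1: [0, 18, -3, -12]
R5 ← R5 − (7/2)·R1: [0, 17, -7, -3]
R3 ← R3 − (13/7)·R2: [0, 0, -5/7, 10/7]
R4 ← R4 + (18/7)·R2: [0, 0, 15/7, -30/7]
R5 ← R5 + (17/7)·R2: [0, 0, -15/7, 30/7]
R4 ← R4 + (3)·R3: [0, 0, 0, 0]
R5 ← R5 − (3)·R3: [0, 0, 0, 0]
The echelon form has 3 nonzero rows, and every pivot lies in the first 3 columns, so rank(T) = rank([T|b]) = 3.
The system is consistent.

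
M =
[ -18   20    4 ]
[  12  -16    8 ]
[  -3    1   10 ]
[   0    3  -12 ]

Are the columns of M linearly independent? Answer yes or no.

Row reduce M to echelon form.
R2 ← R2 + (2/3)·R1: [0, -8/3, 32/3]
R3 ← R3 − (1/6)·R1: [0, -7/3, 28/3]
R3 ← R3 − (7/8)·R2: [0, 0, 0]
R4 ← R4 + (9/8)·R2: [0, 0, 0]
2 pivots among 3 columns.
Only 2 < 3 pivot columns, so the columns are linearly dependent.

no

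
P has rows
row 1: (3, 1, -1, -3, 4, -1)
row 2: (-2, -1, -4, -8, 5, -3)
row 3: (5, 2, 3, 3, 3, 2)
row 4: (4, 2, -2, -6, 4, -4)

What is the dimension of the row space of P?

Row reduce to echelon form.
R2 ← R2 + (2/3)·R1: [0, -1/3, -14/3, -10, 23/3, -11/3]
R3 ← R3 − (5/3)·R1: [0, 1/3, 14/3, 8, -11/3, 11/3]
R4 ← R4 − (4/3)·R1: [0, 2/3, -2/3, -2, -4/3, -8/3]
R3 ← R3 + R2: [0, 0, 0, -2, 4, 0]
R4 ← R4 + (2)·R2: [0, 0, -10, -22, 14, -10]
Swap R3 ↔ R4
Echelon form has 4 nonzero rows, so rank(P) = 4.
The row space has dimension equal to the rank: 4.

4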